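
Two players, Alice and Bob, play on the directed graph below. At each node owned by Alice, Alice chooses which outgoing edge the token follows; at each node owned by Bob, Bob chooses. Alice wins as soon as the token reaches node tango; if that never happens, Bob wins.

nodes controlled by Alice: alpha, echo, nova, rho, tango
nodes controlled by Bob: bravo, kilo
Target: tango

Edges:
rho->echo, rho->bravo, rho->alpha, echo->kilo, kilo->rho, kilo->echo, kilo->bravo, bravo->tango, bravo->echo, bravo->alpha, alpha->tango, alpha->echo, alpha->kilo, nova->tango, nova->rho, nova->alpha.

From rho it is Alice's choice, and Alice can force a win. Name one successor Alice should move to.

alpha

A0 = {tango}
A1: add {alpha, nova} — alpha (Alice) has alpha→tango; nova (Alice) has nova→tango.
A2: add {rho} — rho (Alice) has rho→alpha.
A3 = A2; e.g. echo (Alice) has no edge into A2. Fixed point.
From rho, successor alpha is in the attractor (rank 1); the other successors bravo, echo are not.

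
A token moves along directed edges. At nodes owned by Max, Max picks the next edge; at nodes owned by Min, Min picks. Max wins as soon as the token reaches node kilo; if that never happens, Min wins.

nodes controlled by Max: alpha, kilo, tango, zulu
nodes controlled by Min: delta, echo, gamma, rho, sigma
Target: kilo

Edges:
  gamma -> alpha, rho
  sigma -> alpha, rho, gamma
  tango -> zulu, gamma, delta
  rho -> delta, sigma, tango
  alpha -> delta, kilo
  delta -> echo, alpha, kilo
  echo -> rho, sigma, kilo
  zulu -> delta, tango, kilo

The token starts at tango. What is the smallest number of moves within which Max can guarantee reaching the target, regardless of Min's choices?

2

A0 = {kilo}
A1: add {alpha, zulu} — zulu (Max) has zulu→kilo; alpha (Max) has alpha→kilo.
A2: add {tango} — tango (Max) has tango→zulu.
A3 = A2; e.g. echo (Min) can still go to rho. Fixed point.
tango enters the attractor at level 2, so Max can force the target in 2 moves from there.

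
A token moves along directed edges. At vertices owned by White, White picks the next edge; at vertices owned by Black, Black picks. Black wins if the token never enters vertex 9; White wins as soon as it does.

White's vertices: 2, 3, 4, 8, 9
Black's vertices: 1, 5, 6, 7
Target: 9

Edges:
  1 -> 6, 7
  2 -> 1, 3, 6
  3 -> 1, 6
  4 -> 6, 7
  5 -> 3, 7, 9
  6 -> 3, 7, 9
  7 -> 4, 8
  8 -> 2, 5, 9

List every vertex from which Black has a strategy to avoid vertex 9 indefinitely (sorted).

1, 2, 3, 4, 5, 6, 7

A0 = {9}
A1: add {8} — 8 (White) has 8→9.
A2 = A1; e.g. 1 (Black) can still go to 6. Fixed point.
White's attractor = {8, 9}; Black avoids the target exactly from the complement.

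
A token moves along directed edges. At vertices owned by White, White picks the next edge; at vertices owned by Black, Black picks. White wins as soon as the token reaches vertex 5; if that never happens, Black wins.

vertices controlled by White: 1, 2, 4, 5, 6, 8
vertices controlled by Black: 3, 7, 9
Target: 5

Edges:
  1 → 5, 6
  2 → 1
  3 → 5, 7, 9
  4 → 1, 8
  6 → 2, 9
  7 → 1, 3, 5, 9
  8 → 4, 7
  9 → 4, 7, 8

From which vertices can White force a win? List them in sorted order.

1, 2, 4, 5, 6, 8

A0 = {5}
A1: add {1} — 1 (White) has 1→5.
A2: add {2, 4} — 2 (White) has 2→1; 4 (White) has 4→1.
A3: add {6, 8} — 6 (White) has 6→2; 8 (White) has 8→4.
A4 = A3; e.g. 3 (Black) can still go to 7. Fixed point.
White's winning region = {1, 2, 4, 5, 6, 8}.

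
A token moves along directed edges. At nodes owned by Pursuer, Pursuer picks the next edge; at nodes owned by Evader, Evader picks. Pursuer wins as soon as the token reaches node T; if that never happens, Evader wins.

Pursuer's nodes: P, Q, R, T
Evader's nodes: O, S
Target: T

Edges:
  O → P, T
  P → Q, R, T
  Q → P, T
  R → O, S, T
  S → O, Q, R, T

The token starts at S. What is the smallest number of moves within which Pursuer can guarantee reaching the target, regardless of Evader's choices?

3

A0 = {T}
A1: add {P, Q, R} — P (Pursuer) has P→T; Q (Pursuer) has Q→T; R (Pursuer) has R→T.
A2: add {O} — O (Evader): all of {P, T} already in.
A3: add {S} — S (Evader): all of {O, Q, R, T} already in.
A3 = all vertices. Fixed point.
S enters the attractor at level 3, so Pursuer can force the target in 3 moves from there.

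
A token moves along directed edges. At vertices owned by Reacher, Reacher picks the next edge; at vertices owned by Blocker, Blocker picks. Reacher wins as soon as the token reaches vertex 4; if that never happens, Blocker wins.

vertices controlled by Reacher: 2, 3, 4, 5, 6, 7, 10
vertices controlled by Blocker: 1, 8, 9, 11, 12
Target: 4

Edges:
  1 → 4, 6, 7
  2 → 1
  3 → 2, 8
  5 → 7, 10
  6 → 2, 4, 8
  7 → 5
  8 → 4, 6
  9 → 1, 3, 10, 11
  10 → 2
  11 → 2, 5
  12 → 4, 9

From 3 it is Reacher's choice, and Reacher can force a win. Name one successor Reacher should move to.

8

A0 = {4}
A1: add {6} — 6 (Reacher) has 6→4.
A2: add {8} — 8 (Blocker): all of {4, 6} already in.
A3: add {3} — 3 (Reacher) has 3→8.
A4 = A3; e.g. 1 (Blocker) can still go to 7. Fixed point.
From 3, successor 8 is in the attractor (rank 2); the other successor 2 is not.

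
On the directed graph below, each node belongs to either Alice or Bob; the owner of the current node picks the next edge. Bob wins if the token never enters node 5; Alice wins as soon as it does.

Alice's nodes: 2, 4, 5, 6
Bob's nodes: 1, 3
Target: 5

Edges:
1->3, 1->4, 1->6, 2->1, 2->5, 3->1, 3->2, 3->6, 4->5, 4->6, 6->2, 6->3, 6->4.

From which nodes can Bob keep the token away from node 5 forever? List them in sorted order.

1, 3

A0 = {5}
A1: add {2, 4} — 2 (Alice) has 2→5; 4 (Alice) has 4→5.
A2: add {6} — 6 (Alice) has 6→2.
A3 = A2; e.g. 1 (Bob) can still go to 3. Fixed point.
Alice's attractor = {2, 4, 5, 6}; Bob avoids the target exactly from the complement.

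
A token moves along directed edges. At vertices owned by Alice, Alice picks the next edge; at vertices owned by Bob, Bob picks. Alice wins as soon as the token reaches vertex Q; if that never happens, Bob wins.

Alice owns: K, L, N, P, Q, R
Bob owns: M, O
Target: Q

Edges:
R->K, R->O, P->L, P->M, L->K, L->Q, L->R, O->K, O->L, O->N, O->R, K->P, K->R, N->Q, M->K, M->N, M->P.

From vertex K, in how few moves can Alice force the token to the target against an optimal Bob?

A0 = {Q}
A1: add {L, N} — L (Alice) has L→Q; N (Alice) has N→Q.
A2: add {P} — P (Alice) has P→L.
A3: add {K} — K (Alice) has K→P.
K enters the attractor at level 3, so Alice can force the target in 3 moves from there.

3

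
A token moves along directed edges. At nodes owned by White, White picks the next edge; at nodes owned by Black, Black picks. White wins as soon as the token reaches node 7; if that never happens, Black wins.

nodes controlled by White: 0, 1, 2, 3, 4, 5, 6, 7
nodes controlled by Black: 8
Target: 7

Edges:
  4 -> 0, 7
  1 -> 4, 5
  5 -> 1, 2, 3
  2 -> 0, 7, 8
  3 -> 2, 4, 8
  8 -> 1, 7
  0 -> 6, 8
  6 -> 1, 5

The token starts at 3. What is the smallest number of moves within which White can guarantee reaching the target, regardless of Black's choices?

2

A0 = {7}
A1: add {2, 4} — 2 (White) has 2→7; 4 (White) has 4→7.
A2: add {1, 3, 5} — 1 (White) has 1→4; 3 (White) has 3→2; 5 (White) has 5→2.
3 enters the attractor at level 2, so White can force the target in 2 moves from there.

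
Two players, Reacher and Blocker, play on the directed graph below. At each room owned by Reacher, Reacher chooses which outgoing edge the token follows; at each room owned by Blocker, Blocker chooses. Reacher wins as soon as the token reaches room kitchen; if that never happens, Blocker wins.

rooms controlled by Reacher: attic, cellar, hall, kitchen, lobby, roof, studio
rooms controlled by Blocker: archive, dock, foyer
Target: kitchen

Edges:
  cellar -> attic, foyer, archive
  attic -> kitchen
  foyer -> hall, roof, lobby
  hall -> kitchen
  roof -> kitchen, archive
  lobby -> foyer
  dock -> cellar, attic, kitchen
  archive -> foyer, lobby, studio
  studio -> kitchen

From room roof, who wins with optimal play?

A0 = {kitchen}
A1: add {attic, hall, roof, studio} — attic (Reacher) has attic→kitchen; hall (Reacher) has hall→kitchen; roof (Reacher) has roof→kitchen; studio (Reacher) has studio→kitchen.
roof ∈ A1, so Reacher can force the target.

Reacher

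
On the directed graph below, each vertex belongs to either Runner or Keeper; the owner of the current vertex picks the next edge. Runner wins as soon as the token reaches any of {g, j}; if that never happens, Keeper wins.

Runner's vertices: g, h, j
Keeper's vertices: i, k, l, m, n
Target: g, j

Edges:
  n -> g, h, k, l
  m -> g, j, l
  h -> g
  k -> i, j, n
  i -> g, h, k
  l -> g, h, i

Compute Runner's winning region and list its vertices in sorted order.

g, h, j

A0 = {g, j}
A1: add {h} — h (Runner) has h→g.
A2 = A1; e.g. i (Keeper) can still go to k. Fixed point.
Runner's winning region = {g, h, j}.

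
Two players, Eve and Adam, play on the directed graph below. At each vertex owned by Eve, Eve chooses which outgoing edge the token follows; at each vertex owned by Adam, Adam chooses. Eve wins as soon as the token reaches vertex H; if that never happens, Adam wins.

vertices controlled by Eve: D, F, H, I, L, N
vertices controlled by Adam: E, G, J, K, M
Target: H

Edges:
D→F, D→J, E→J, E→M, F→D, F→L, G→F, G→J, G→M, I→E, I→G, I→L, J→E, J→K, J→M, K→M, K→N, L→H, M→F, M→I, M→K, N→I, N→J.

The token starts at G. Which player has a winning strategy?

A0 = {H}
A1: add {L} — L (Eve) has L→H.
A2: add {F, I} — F (Eve) has F→L; I (Eve) has I→L.
A3: add {D, N} — D (Eve) has D→F; N (Eve) has N→I.
A4 = A3; e.g. E (Adam) can still go to J. Fixed point.
G never enters the attractor, so Adam can avoid the target forever.

Adam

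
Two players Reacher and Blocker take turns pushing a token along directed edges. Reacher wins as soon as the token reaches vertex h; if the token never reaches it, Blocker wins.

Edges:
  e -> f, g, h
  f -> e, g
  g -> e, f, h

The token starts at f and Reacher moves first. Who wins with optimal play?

Track states (vertex, player-to-move).
A0 = {(h,Reacher), (h,Blocker)}
A1: add {(e,Reacher), (g,Reacher)}.
A2: add {(f,Blocker)}.
A3 = A2; e.g. (e,Blocker) stays out. (f,Reacher) never enters ⇒ Blocker avoids the target.

Blocker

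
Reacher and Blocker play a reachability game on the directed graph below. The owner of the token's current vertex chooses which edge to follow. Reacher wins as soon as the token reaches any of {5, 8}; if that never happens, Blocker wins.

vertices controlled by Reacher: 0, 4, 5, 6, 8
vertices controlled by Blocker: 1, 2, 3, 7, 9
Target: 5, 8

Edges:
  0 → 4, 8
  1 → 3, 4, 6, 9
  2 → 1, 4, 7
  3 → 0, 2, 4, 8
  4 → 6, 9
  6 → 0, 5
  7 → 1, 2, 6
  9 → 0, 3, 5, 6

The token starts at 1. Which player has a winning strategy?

Blocker

A0 = {5, 8}
A1: add {0, 6} — 0 (Reacher) has 0→8; 6 (Reacher) has 6→5.
A2: add {4} — 4 (Reacher) has 4→6.
A3 = A2; e.g. 1 (Blocker) can still go to 3. Fixed point.
1 never enters the attractor, so Blocker can avoid the target forever.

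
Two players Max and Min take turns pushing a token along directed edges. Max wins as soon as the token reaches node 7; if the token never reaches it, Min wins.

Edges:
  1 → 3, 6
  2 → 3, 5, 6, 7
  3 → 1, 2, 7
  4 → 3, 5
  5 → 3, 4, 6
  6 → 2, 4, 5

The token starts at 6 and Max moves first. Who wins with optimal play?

Track states (vertex, player-to-move).
A0 = {(7,Max), (7,Min)}
A1: add {(2,Max), (3,Max)}.
A2 = A1; e.g. (1,Max) stays out. (6,Max) never enters ⇒ Min avoids the target.

Min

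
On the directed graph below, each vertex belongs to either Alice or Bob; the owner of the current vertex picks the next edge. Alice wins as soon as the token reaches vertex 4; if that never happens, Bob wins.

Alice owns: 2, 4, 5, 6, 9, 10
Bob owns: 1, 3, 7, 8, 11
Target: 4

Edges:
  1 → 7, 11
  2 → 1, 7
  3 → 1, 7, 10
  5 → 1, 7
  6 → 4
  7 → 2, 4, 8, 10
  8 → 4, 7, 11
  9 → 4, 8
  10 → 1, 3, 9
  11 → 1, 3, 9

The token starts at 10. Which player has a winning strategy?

Alice

A0 = {4}
A1: add {6, 9} — 6 (Alice) has 6→4; 9 (Alice) has 9→4.
A2: add {10} — 10 (Alice) has 10→9.
A3 = A2; e.g. 1 (Bob) can still go to 7. Fixed point.
10 ∈ A2, so Alice can force the target.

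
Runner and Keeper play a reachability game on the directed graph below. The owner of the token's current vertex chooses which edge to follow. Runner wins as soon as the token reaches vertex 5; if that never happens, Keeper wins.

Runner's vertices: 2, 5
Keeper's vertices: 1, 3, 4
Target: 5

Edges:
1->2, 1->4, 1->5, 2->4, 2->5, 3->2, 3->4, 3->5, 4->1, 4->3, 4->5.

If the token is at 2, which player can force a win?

A0 = {5}
A1: add {2} — 2 (Runner) has 2→5.
A2 = A1; e.g. 1 (Keeper) can still go to 4. Fixed point.
2 ∈ A1, so Runner can force the target.

Runner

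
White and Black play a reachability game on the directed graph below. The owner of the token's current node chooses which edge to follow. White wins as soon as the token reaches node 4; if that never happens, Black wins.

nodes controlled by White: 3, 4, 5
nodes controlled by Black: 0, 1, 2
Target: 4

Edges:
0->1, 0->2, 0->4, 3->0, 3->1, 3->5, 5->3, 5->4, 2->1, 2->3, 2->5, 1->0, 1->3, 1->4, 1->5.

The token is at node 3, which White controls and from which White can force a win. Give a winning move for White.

A0 = {4}
A1: add {5} — 5 (White) has 5→4.
A2: add {3} — 3 (White) has 3→5.
A3 = A2; e.g. 0 (Black) can still go to 1. Fixed point.
From 3, successor 5 is in the attractor (rank 1); the other successors 0, 1 are not.

5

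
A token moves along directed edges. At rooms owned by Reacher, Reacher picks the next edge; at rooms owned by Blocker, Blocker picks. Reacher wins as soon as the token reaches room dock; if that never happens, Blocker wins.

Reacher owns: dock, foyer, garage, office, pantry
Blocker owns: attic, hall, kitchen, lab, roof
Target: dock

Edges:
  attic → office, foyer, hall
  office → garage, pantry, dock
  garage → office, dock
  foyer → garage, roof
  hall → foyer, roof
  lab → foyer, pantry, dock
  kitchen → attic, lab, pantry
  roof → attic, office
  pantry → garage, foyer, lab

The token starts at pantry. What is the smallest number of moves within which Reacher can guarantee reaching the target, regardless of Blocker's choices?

A0 = {dock}
A1: add {garage, office} — office (Reacher) has office→dock; garage (Reacher) has garage→dock.
A2: add {foyer, pantry} — foyer (Reacher) has foyer→garage; pantry (Reacher) has pantry→garage.
pantry enters the attractor at level 2, so Reacher can force the target in 2 moves from there.

2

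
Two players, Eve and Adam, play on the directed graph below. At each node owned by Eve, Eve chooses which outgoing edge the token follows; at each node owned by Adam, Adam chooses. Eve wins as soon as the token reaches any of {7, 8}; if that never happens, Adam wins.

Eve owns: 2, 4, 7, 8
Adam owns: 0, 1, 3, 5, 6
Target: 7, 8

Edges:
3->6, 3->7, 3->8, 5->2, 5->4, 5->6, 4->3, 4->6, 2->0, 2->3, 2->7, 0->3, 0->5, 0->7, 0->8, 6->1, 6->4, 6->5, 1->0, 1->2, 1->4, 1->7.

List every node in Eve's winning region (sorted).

A0 = {7, 8}
A1: add {2} — 2 (Eve) has 2→7.
A2 = A1; e.g. 0 (Adam) can still go to 3. Fixed point.
Eve's winning region = {2, 7, 8}.

2, 7, 8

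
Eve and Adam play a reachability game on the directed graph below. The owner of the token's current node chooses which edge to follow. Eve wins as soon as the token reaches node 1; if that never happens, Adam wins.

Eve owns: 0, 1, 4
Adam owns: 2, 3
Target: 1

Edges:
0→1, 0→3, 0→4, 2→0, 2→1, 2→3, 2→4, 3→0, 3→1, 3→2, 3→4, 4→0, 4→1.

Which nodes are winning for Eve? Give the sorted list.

0, 1, 4

A0 = {1}
A1: add {0, 4} — 0 (Eve) has 0→1; 4 (Eve) has 4→1.
A2 = A1; e.g. 2 (Adam) can still go to 3. Fixed point.
Eve's winning region = {0, 1, 4}.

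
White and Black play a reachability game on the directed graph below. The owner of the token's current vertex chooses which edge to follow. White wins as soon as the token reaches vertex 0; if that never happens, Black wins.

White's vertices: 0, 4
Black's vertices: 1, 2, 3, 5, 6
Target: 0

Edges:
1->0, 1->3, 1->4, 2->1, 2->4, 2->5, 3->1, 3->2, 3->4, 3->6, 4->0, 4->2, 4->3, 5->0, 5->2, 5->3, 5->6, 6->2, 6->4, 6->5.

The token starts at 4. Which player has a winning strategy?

White

A0 = {0}
A1: add {4} — 4 (White) has 4→0.
A2 = A1; e.g. 1 (Black) can still go to 3. Fixed point.
4 ∈ A1, so White can force the target.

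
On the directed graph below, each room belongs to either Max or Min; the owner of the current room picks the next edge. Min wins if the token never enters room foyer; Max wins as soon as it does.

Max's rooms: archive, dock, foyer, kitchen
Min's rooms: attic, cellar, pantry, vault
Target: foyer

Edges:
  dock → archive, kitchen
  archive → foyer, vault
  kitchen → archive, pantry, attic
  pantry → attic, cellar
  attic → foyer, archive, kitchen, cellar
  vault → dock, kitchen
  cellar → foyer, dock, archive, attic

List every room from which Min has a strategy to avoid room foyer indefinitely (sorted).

attic, cellar, pantry

A0 = {foyer}
A1: add {archive} — archive (Max) has archive→foyer.
A2: add {dock, kitchen} — dock (Max) has dock→archive; kitchen (Max) has kitchen→archive.
A3: add {vault} — vault (Min): all of {dock, kitchen} already in.
A4 = A3; e.g. pantry (Min) can still go to attic. Fixed point.
Max's attractor = {archive, dock, foyer, kitchen, vault}; Min avoids the target exactly from the complement.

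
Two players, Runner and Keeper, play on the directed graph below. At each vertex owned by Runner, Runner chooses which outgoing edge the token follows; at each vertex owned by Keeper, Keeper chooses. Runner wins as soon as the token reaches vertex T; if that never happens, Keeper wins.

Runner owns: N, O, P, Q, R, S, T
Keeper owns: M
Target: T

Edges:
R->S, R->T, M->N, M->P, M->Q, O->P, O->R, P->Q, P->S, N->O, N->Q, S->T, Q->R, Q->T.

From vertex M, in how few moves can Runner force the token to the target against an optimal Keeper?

A0 = {T}
A1: add {Q, R, S} — Q (Runner) has Q→T; R (Runner) has R→T; S (Runner) has S→T.
A2: add {N, O, P} — N (Runner) has N→Q; O (Runner) has O→R; P (Runner) has P→Q.
A3: add {M} — M (Keeper): all of {N, P, Q} already in.
A3 = all vertices. Fixed point.
M enters the attractor at level 3, so Runner can force the target in 3 moves from there.

3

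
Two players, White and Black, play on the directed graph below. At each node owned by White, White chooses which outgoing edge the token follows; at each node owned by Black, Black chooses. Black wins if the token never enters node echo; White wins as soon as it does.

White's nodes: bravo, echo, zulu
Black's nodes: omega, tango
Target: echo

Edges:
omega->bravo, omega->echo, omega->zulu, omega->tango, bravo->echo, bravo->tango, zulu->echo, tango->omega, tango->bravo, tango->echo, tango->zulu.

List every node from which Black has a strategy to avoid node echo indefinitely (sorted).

A0 = {echo}
A1: add {bravo, zulu} — bravo (White) has bravo→echo; zulu (White) has zulu→echo.
A2 = A1; e.g. omega (Black) can still go to tango. Fixed point.
White's attractor = {bravo, echo, zulu}; Black avoids the target exactly from the complement.

omega, tango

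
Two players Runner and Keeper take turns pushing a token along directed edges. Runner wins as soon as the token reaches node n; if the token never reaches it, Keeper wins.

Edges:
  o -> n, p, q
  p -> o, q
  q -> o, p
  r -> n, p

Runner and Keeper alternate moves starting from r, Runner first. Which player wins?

Track states (vertex, player-to-move).
A0 = {(n,Runner), (n,Keeper)}
A1: add {(o,Runner), (r,Runner)}.
(r,Runner) ∈ A1 ⇒ Runner forces the target.

Runner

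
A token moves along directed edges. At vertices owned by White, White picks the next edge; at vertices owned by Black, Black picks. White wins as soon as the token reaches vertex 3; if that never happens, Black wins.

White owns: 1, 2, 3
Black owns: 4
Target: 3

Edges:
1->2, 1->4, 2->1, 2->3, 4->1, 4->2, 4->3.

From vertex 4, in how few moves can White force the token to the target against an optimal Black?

A0 = {3}
A1: add {2} — 2 (White) has 2→3.
A2: add {1} — 1 (White) has 1→2.
A3: add {4} — 4 (Black): all of {1, 2, 3} already in.
A3 = all vertices. Fixed point.
4 enters the attractor at level 3, so White can force the target in 3 moves from there.

3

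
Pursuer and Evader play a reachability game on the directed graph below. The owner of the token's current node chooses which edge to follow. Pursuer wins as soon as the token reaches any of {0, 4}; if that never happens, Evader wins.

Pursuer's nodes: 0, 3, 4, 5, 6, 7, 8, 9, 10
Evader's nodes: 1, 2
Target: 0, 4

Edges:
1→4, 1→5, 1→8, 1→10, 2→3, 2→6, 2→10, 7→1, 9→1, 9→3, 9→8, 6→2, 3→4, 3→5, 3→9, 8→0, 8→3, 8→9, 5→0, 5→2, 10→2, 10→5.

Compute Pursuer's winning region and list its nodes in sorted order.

0, 1, 3, 4, 5, 7, 8, 9, 10

A0 = {0, 4}
A1: add {3, 5, 8} — 3 (Pursuer) has 3→4; 5 (Pursuer) has 5→0; 8 (Pursuer) has 8→0.
A2: add {9, 10} — 9 (Pursuer) has 9→3; 10 (Pursuer) has 10→5.
A3: add {1} — 1 (Evader): all of {4, 5, 8, 10} already in.
A4: add {7} — 7 (Pursuer) has 7→1.
A5 = A4; e.g. 2 (Evader) can still go to 6. Fixed point.
Pursuer's winning region = {0, 1, 3, 4, 5, 7, 8, 9, 10}.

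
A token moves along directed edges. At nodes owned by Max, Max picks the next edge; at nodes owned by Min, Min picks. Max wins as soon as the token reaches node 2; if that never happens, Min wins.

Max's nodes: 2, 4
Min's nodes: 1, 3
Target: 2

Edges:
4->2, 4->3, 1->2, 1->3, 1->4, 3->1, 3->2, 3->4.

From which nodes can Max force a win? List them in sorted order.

A0 = {2}
A1: add {4} — 4 (Max) has 4→2.
A2 = A1; e.g. 1 (Min) can still go to 3. Fixed point.
Max's winning region = {2, 4}.

2, 4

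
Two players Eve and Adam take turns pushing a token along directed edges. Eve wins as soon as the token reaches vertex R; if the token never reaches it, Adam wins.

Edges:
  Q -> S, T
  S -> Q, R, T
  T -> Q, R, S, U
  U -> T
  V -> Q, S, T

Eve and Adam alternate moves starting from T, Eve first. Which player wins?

Eve

Track states (vertex, player-to-move).
A0 = {(R,Eve), (R,Adam)}
A1: add {(S,Eve), (T,Eve)}.
(T,Eve) ∈ A1 ⇒ Eve forces the target.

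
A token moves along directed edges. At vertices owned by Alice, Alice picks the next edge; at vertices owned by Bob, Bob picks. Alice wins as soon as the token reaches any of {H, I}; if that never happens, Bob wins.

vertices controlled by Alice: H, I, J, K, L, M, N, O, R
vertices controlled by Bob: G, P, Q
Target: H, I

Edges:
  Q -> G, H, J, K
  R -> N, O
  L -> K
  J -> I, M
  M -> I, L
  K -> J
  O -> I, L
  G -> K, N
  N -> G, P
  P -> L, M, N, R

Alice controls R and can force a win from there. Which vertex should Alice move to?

A0 = {H, I}
A1: add {J, M, O} — J (Alice) has J→I; M (Alice) has M→I; O (Alice) has O→I.
A2: add {K, R} — K (Alice) has K→J; R (Alice) has R→O.
A3: add {L} — L (Alice) has L→K.
A4 = A3; e.g. G (Bob) can still go to N. Fixed point.
From R, successor O is in the attractor (rank 1); the other successor N is not.

O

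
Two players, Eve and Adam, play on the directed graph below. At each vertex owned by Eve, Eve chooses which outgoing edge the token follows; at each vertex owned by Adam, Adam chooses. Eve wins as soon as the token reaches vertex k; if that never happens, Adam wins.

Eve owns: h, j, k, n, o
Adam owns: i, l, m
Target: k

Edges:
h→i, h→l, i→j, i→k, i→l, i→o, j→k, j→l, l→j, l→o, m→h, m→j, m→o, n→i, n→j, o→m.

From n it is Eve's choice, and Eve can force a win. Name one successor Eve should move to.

j

A0 = {k}
A1: add {j} — j (Eve) has j→k.
A2: add {n} — n (Eve) has n→j.
A3 = A2; e.g. h (Eve) has no edge into A2. Fixed point.
From n, successor j is in the attractor (rank 1); the other successor i is not.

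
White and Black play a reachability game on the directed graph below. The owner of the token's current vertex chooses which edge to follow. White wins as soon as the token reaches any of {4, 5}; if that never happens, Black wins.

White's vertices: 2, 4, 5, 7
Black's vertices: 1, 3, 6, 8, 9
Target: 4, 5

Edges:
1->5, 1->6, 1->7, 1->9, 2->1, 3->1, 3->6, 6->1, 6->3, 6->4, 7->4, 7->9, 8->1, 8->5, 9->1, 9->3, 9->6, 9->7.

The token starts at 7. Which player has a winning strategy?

White

A0 = {4, 5}
A1: add {7} — 7 (White) has 7→4.
A2 = A1; e.g. 1 (Black) can still go to 6. Fixed point.
7 ∈ A1, so White can force the target.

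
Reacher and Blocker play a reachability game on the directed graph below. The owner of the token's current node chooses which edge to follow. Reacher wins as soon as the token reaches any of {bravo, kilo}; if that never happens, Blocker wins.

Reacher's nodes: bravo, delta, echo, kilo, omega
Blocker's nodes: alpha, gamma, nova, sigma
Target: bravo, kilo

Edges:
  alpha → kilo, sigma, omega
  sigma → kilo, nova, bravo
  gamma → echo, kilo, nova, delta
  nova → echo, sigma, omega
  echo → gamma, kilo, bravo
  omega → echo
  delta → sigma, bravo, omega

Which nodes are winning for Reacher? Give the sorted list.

A0 = {bravo, kilo}
A1: add {delta, echo} — echo (Reacher) has echo→kilo; delta (Reacher) has delta→bravo.
A2: add {omega} — omega (Reacher) has omega→echo.
A3 = A2; e.g. gamma (Blocker) can still go to nova. Fixed point.
Reacher's winning region = {bravo, delta, echo, kilo, omega}.

bravo, delta, echo, kilo, omega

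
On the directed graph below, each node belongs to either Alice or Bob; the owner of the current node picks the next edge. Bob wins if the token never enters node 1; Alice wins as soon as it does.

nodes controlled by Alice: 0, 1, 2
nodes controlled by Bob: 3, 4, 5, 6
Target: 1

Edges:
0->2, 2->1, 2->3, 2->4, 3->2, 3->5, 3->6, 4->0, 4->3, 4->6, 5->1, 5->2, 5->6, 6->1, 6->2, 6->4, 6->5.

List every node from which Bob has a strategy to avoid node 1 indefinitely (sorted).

A0 = {1}
A1: add {2} — 2 (Alice) has 2→1.
A2: add {0} — 0 (Alice) has 0→2.
A3 = A2; e.g. 3 (Bob) can still go to 5. Fixed point.
Alice's attractor = {0, 1, 2}; Bob avoids the target exactly from the complement.

3, 4, 5, 6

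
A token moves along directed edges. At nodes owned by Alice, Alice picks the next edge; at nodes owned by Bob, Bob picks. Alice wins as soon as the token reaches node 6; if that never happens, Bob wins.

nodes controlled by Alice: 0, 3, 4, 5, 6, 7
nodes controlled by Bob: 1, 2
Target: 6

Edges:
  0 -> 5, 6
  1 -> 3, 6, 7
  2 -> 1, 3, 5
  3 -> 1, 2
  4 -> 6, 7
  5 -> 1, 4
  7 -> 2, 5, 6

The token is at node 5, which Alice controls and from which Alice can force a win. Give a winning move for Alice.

A0 = {6}
A1: add {0, 4, 7} — 0 (Alice) has 0→6; 4 (Alice) has 4→6; 7 (Alice) has 7→6.
A2: add {5} — 5 (Alice) has 5→4.
A3 = A2; e.g. 1 (Bob) can still go to 3. Fixed point.
From 5, successor 4 is in the attractor (rank 1); the other successor 1 is not.

4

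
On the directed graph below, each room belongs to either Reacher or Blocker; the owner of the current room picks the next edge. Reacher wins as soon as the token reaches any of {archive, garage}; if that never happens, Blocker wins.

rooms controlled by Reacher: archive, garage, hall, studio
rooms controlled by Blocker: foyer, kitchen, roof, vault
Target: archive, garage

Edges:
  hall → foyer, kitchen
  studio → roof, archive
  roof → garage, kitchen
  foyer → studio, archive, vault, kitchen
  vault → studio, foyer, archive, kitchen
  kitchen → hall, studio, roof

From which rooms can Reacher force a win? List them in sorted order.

archive, garage, studio

A0 = {archive, garage}
A1: add {studio} — studio (Reacher) has studio→archive.
A2 = A1; e.g. hall (Reacher) has no edge into A1. Fixed point.
Reacher's winning region = {archive, garage, studio}.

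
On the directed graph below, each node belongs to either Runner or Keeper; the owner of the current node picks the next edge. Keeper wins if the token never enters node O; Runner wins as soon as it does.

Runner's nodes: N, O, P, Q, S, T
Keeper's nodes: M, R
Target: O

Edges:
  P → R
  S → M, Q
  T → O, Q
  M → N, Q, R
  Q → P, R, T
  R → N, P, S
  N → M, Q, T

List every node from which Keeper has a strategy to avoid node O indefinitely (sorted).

M, P, R

A0 = {O}
A1: add {T} — T (Runner) has T→O.
A2: add {N, Q} — N (Runner) has N→T; Q (Runner) has Q→T.
A3: add {S} — S (Runner) has S→Q.
A4 = A3; e.g. M (Keeper) can still go to R. Fixed point.
Runner's attractor = {N, O, Q, S, T}; Keeper avoids the target exactly from the complement.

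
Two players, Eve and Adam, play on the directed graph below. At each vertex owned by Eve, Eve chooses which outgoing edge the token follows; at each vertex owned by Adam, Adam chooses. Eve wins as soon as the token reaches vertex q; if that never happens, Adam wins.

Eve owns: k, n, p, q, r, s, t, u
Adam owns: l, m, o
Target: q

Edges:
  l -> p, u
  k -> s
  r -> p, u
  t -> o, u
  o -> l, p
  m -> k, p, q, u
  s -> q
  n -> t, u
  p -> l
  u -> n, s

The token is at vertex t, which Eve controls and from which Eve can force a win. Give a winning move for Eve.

u

A0 = {q}
A1: add {s} — s (Eve) has s→q.
A2: add {k, u} — k (Eve) has k→s; u (Eve) has u→s.
A3: add {n, r, t} — n (Eve) has n→u; r (Eve) has r→u; t (Eve) has t→u.
A4 = A3; e.g. l (Adam) can still go to p. Fixed point.
From t, successor u is in the attractor (rank 2); the other successor o is not.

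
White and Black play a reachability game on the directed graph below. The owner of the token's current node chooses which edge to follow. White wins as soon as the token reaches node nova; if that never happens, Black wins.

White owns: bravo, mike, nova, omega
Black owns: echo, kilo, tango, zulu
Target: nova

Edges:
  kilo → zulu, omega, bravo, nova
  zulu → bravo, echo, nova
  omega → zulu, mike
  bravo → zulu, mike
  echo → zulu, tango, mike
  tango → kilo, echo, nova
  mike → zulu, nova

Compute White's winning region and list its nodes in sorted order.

A0 = {nova}
A1: add {mike} — mike (White) has mike→nova.
A2: add {bravo, omega} — omega (White) has omega→mike; bravo (White) has bravo→mike.
A3 = A2; e.g. kilo (Black) can still go to zulu. Fixed point.
White's winning region = {bravo, mike, nova, omega}.

bravo, mike, nova, omega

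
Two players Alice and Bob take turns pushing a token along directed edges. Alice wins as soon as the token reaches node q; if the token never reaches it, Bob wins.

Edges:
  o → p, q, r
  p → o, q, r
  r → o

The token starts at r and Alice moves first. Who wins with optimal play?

Bob

Track states (vertex, player-to-move).
A0 = {(q,Alice), (q,Bob)}
A1: add {(o,Alice), (p,Alice)}.
A2: add {(r,Bob)}.
A3 = A2; e.g. (o,Bob) stays out. (r,Alice) never enters ⇒ Bob avoids the target.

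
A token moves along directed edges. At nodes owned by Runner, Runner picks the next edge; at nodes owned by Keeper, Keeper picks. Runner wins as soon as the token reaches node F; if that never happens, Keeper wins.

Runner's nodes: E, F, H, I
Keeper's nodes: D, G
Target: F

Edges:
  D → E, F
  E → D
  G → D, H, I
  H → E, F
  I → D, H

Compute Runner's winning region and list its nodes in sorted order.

A0 = {F}
A1: add {H} — H (Runner) has H→F.
A2: add {I} — I (Runner) has I→H.
A3 = A2; e.g. D (Keeper) can still go to E. Fixed point.
Runner's winning region = {F, H, I}.

F, H, I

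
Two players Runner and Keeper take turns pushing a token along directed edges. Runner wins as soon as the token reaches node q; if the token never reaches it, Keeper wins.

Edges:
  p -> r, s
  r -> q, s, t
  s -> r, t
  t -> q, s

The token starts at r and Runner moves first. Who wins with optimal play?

Runner

Track states (vertex, player-to-move).
A0 = {(q,Runner), (q,Keeper)}
A1: add {(r,Runner), (t,Runner)}.
(r,Runner) ∈ A1 ⇒ Runner forces the target.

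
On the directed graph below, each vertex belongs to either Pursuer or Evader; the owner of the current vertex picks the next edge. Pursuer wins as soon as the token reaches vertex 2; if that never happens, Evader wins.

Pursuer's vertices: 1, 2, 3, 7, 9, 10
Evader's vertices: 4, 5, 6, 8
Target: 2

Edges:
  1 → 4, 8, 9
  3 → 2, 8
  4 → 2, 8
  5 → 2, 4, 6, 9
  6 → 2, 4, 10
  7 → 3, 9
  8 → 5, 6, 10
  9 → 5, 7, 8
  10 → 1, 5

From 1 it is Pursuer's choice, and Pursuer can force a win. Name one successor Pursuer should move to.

9

A0 = {2}
A1: add {3} — 3 (Pursuer) has 3→2.
A2: add {7} — 7 (Pursuer) has 7→3.
A3: add {9} — 9 (Pursuer) has 9→7.
A4: add {1} — 1 (Pursuer) has 1→9.
A5: add {10} — 10 (Pursuer) has 10→1.
A6 = A5; e.g. 4 (Evader) can still go to 8. Fixed point.
From 1, successor 9 is in the attractor (rank 3); the other successors 4, 8 are not.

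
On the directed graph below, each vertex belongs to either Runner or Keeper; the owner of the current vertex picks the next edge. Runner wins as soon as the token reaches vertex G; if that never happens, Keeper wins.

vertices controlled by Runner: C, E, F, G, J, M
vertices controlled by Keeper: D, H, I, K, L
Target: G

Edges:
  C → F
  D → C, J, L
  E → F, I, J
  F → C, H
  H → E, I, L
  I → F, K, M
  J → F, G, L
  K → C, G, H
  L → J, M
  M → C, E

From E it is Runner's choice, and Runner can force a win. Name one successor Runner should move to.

J

A0 = {G}
A1: add {J} — J (Runner) has J→G.
A2: add {E} — E (Runner) has E→J.
A3: add {M} — M (Runner) has M→E.
A4: add {L} — L (Keeper): all of {J, M} already in.
A5 = A4; e.g. C (Runner) has no edge into A4. Fixed point.
From E, successor J is in the attractor (rank 1); the other successors F, I are not.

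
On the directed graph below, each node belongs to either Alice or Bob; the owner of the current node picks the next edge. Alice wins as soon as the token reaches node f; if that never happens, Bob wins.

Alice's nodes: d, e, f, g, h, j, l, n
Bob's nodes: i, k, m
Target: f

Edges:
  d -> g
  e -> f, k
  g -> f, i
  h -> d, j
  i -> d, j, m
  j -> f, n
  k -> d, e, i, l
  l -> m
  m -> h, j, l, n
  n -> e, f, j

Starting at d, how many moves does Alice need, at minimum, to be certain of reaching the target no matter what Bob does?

2

A0 = {f}
A1: add {e, g, j, n} — e (Alice) has e→f; g (Alice) has g→f; j (Alice) has j→f; n (Alice) has n→f.
A2: add {d, h} — d (Alice) has d→g; h (Alice) has h→j.
A3 = A2; e.g. i (Bob) can still go to m. Fixed point.
d enters the attractor at level 2, so Alice can force the target in 2 moves from there.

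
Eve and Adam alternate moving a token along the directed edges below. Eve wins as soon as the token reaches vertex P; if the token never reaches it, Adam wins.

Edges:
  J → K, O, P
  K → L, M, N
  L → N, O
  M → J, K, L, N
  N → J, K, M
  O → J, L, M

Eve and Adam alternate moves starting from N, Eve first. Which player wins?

Track states (vertex, player-to-move).
A0 = {(P,Eve), (P,Adam)}
A1: add {(J,Eve)}.
A2 = A1; e.g. (J,Adam) stays out. (N,Eve) never enters ⇒ Adam avoids the target.

Adam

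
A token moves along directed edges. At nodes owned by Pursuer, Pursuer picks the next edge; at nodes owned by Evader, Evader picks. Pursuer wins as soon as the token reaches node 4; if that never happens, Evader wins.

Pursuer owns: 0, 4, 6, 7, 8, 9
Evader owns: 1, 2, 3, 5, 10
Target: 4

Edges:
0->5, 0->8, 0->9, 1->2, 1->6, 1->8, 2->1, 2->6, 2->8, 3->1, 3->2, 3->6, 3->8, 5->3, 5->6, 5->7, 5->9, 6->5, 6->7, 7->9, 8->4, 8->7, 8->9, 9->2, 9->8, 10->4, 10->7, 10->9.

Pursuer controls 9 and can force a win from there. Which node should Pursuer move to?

8

A0 = {4}
A1: add {8} — 8 (Pursuer) has 8→4.
A2: add {0, 9} — 0 (Pursuer) has 0→8; 9 (Pursuer) has 9→8.
A3: add {7} — 7 (Pursuer) has 7→9.
A4: add {6, 10} — 6 (Pursuer) has 6→7; 10 (Evader): all of {4, 7, 9} already in.
A5 = A4; e.g. 1 (Evader) can still go to 2. Fixed point.
From 9, successor 8 is in the attractor (rank 1); the other successor 2 is not.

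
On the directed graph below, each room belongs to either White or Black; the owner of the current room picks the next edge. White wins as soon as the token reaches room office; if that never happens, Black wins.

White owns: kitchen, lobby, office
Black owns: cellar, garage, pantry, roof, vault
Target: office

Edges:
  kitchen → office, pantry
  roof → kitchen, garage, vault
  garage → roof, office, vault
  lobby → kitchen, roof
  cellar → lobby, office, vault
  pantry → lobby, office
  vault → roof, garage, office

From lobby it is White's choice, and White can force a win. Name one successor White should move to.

A0 = {office}
A1: add {kitchen} — kitchen (White) has kitchen→office.
A2: add {lobby} — lobby (White) has lobby→kitchen.
A3: add {pantry} — pantry (Black): all of {lobby, office} already in.
A4 = A3; e.g. roof (Black) can still go to garage. Fixed point.
From lobby, successor kitchen is in the attractor (rank 1); the other successor roof is not.

kitchen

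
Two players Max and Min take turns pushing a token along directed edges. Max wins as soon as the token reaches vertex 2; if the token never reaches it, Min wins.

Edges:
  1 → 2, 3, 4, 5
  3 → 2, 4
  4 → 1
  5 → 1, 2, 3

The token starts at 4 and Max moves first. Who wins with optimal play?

Track states (vertex, player-to-move).
A0 = {(2,Max), (2,Min)}
A1: add {(1,Max), (3,Max), (5,Max)}.
A2: add {(4,Min), (5,Min)}.
A3 = A2; e.g. (1,Min) stays out. (4,Max) never enters ⇒ Min avoids the target.

Min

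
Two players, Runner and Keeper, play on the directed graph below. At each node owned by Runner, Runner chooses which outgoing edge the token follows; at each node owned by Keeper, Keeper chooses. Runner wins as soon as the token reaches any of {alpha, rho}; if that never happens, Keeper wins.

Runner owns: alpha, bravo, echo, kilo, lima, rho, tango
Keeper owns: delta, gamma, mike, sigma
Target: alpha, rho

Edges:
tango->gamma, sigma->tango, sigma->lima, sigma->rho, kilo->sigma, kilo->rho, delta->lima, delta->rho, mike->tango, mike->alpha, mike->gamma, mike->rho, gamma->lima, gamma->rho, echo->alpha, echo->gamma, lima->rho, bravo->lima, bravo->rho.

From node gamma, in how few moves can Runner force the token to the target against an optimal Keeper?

2

A0 = {alpha, rho}
A1: add {bravo, echo, kilo, lima} — echo (Runner) has echo→alpha; kilo (Runner) has kilo→rho; bravo (Runner) has bravo→rho; lima (Runner) has lima→rho.
A2: add {delta, gamma} — delta (Keeper): all of {lima, rho} already in; gamma (Keeper): all of {lima, rho} already in.
gamma enters the attractor at level 2, so Runner can force the target in 2 moves from there.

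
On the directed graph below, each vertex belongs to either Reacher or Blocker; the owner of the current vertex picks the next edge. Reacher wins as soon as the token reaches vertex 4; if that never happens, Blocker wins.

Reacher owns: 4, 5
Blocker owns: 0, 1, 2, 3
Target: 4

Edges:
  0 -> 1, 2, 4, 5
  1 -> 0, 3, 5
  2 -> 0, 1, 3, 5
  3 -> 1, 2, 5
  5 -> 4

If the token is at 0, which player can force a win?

A0 = {4}
A1: add {5} — 5 (Reacher) has 5→4.
A2 = A1; e.g. 0 (Blocker) can still go to 1. Fixed point.
0 never enters the attractor, so Blocker can avoid the target forever.

Blocker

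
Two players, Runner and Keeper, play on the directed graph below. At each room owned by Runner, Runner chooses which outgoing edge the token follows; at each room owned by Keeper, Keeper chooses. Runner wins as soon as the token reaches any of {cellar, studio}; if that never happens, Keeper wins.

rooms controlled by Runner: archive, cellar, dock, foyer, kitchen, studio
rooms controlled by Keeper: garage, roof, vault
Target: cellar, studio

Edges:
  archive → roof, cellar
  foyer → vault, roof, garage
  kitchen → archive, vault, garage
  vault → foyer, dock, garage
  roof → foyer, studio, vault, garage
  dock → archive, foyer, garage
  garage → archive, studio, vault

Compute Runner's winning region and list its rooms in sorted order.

archive, cellar, dock, kitchen, studio

A0 = {cellar, studio}
A1: add {archive} — archive (Runner) has archive→cellar.
A2: add {dock, kitchen} — kitchen (Runner) has kitchen→archive; dock (Runner) has dock→archive.
A3 = A2; e.g. foyer (Runner) has no edge into A2. Fixed point.
Runner's winning region = {archive, cellar, dock, kitchen, studio}.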